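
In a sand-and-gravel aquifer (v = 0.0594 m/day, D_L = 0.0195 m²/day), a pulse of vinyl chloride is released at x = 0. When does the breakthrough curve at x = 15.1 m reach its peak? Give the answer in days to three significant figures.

For the 1D instantaneous-source solution, setting ∂C/∂t = 0 at fixed x gives v²t² + 2Dt − x² = 0, so t = (√(D² + v²x²) − D)/v².
√(D² + v²x²) = √(0.0195² + 0.0594² × 15.1²) = 0.8972; v² = 0.00352836.
t = (0.8972 − 0.0195)/0.00352836 = 249 days (vs. the pure-advection estimate x/v = 254 d).

249 days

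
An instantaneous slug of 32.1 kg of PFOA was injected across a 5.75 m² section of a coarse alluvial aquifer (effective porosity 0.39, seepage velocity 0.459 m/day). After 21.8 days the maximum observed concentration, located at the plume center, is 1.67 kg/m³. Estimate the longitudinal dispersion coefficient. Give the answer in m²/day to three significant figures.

At the plume center C_max = M/(n_e·A·√(4πDt)), so D = M²/(4πt·(n_e·A·C_max)²).
n_e·A·C_max = 0.39 × 5.75 × 1.67 = 3.745 kg/m.
D = 32.1²/(4π × 21.8 × 3.745²) = 0.268 m²/day.

0.268 m²/day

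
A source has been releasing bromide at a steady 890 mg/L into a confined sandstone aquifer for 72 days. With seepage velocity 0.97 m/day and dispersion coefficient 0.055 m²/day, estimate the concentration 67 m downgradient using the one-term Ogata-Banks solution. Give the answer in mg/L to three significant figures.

For a continuous step input, C/C₀ ≈ ½·erfc((x−vt)/(2√(Dt))).
vt = 0.97 × 72 = 69.84 m and 2√(Dt) = 2√(0.055 × 72) = 3.980 m.
Argument (x−vt)/(2√(Dt)) = (67 − 69.84)/3.980 = -0.7136; ½·erfc(-0.7136) = 0.8436.
C = 890 × 0.8436 = 751 mg/L.

751 mg/L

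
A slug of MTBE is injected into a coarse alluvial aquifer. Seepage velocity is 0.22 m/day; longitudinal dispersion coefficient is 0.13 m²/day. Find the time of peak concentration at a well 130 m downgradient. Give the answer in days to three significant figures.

For the 1D instantaneous-source solution, setting ∂C/∂t = 0 at fixed x gives v²t² + 2Dt − x² = 0, so t = (√(D² + v²x²) − D)/v².
√(D² + v²x²) = √(0.13² + 0.22² × 130²) = 28.60; v² = 0.0484.
t = (28.60 − 0.13)/0.0484 = 588 days (vs. the pure-advection estimate x/v = 591 d).

588 days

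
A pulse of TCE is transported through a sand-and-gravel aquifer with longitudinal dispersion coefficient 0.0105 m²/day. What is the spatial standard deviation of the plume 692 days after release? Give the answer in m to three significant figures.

Dispersive spreading gives a Gaussian with σ² = 2Dt; advection only shifts the center.
σ = √(2 × 0.0105 × 692) = 3.81 m.

3.81 m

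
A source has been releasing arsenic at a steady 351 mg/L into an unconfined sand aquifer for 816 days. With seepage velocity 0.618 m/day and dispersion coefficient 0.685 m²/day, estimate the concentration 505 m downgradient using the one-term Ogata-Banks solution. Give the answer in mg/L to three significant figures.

173 mg/L

For a continuous step input, C/C₀ ≈ ½·erfc((x−vt)/(2√(Dt))).
vt = 0.618 × 816 = 504.288 m and 2√(Dt) = 2√(0.685 × 816) = 47.28 m.
Argument (x−vt)/(2√(Dt)) = (505 − 504.288)/47.28 = 0.01506; ½·erfc(0.01506) = 0.4915.
C = 351 × 0.4915 = 173 mg/L.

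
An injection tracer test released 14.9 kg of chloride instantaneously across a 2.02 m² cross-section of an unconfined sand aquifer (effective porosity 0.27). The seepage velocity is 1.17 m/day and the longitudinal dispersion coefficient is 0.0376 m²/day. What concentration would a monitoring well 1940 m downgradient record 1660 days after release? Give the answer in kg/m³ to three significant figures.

0.957 kg/m³

For an instantaneous plane source, C(x,t) = M/(n_e·A·√(4πDt)) · exp(−(x−vt)²/(4Dt)), with n_e·A the pore (flow) area.
Plume center vt = 1.17 × 1660 = 1942.2 m, so the well at 1940 m is 2.2 m upgradient of the peak.
√(4πDt) = 28.01 m, giving peak height M/(n_e·A·√(4πDt)) = 14.9/(0.27 × 2.02 × 28.01) = 0.9753 kg/m³.
(x−vt)²/(4Dt) = (-2.2)²/(4 × 0.0376 × 1660) = 0.01939; exp(−0.01939) = 0.9808.
C = 0.9753 × 0.9808 = 0.957 kg/m³.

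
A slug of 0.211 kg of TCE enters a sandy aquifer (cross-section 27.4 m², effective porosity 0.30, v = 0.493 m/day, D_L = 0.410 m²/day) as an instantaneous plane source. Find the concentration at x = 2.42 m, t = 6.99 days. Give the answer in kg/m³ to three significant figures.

For an instantaneous plane source, C(x,t) = M/(n_e·A·√(4πDt)) · exp(−(x−vt)²/(4Dt)), with n_e·A the pore (flow) area.
Plume center vt = 0.493 × 6.99 = 3.44607 m, so the well at 2.42 m is 1.02607 m upgradient of the peak.
√(4πDt) = 6.001 m, giving peak height M/(n_e·A·√(4πDt)) = 0.211/(0.30 × 27.4 × 6.001) = 0.004277 kg/m³.
(x−vt)²/(4Dt) = (-1.02607)²/(4 × 0.410 × 6.99) = 0.09184; exp(−0.09184) = 0.9123.
C = 0.004277 × 0.9123 = 0.00390 kg/m³.

0.00390 kg/m³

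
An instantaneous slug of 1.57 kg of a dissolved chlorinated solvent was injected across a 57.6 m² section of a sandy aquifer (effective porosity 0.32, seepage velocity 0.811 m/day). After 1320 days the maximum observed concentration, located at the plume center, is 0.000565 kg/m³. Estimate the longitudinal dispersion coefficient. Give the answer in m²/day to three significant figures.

1.37 m²/day

At the plume center C_max = M/(n_e·A·√(4πDt)), so D = M²/(4πt·(n_e·A·C_max)²).
n_e·A·C_max = 0.32 × 57.6 × 0.000565 = 0.01041 kg/m.
D = 1.57²/(4π × 1320 × 0.01041²) = 1.37 m²/day.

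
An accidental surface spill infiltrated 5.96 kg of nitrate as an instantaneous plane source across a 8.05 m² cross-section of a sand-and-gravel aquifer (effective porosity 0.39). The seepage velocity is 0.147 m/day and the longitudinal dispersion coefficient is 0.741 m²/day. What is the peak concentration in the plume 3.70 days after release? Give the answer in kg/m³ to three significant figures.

The peak of an instantaneous 1D plume sits at x = vt; there the Gaussian factor is 1 and C_max = M/(n_e·A·√(4πDt)), where n_e·A is the pore area the mass is dissolved in.
√(4πDt) = √(4π × 0.741 × 3.70) = 5.870 m, so C_max = 5.96/(0.39 × 8.05 × 5.870) = 0.323 kg/m³.

0.323 kg/m³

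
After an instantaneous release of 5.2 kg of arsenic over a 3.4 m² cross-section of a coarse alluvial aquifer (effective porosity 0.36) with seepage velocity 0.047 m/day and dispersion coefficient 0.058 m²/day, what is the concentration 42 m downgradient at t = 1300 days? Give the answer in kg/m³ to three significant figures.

For an instantaneous plane source, C(x,t) = M/(n_e·A·√(4πDt)) · exp(−(x−vt)²/(4Dt)), with n_e·A the pore (flow) area.
Plume center vt = 0.047 × 1300 = 61.1 m, so the well at 42 m is 19.1 m upgradient of the peak.
√(4πDt) = 30.78 m, giving peak height M/(n_e·A·√(4πDt)) = 5.2/(0.36 × 3.4 × 30.78) = 0.1380 kg/m³.
(x−vt)²/(4Dt) = (-19.1)²/(4 × 0.058 × 1300) = 1.210; exp(−1.210) = 0.2982.
C = 0.1380 × 0.2982 = 0.0412 kg/m³.

0.0412 kg/m³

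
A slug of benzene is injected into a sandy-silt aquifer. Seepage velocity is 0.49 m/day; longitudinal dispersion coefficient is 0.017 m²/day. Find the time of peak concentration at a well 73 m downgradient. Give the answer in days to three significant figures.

For the 1D instantaneous-source solution, setting ∂C/∂t = 0 at fixed x gives v²t² + 2Dt − x² = 0, so t = (√(D² + v²x²) − D)/v².
√(D² + v²x²) = √(0.017² + 0.49² × 73²) = 35.77; v² = 0.2401.
t = (35.77 − 0.017)/0.2401 = 149 days (vs. the pure-advection estimate x/v = 149 d).

149 days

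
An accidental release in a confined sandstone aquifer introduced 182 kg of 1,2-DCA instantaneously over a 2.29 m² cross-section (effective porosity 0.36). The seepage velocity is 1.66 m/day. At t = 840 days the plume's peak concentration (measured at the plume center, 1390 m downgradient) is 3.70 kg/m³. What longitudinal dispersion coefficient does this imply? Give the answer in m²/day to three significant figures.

0.337 m²/day

At the plume center C_max = M/(n_e·A·√(4πDt)), so D = M²/(4πt·(n_e·A·C_max)²).
n_e·A·C_max = 0.36 × 2.29 × 3.70 = 3.050 kg/m.
D = 182²/(4π × 840 × 3.050²) = 0.337 m²/day.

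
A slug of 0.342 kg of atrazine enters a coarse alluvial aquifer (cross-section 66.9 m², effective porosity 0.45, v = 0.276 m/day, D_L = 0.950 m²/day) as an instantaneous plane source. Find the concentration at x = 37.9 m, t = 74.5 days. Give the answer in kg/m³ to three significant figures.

For an instantaneous plane source, C(x,t) = M/(n_e·A·√(4πDt)) · exp(−(x−vt)²/(4Dt)), with n_e·A the pore (flow) area.
Plume center vt = 0.276 × 74.5 = 20.562 m, so the well at 37.9 m is 17.338 m downgradient of the peak.
√(4πDt) = 29.82 m, giving peak height M/(n_e·A·√(4πDt)) = 0.342/(0.45 × 66.9 × 29.82) = 0.0003810 kg/m³.
(x−vt)²/(4Dt) = (17.338)²/(4 × 0.950 × 74.5) = 1.062; exp(−1.062) = 0.3458.
C = 0.0003810 × 0.3458 = 0.000132 kg/m³.

0.000132 kg/m³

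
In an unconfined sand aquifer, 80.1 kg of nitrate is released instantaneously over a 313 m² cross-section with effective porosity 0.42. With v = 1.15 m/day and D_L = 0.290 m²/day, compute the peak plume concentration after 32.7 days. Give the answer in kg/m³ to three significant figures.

0.0558 kg/m³

The peak of an instantaneous 1D plume sits at x = vt; there the Gaussian factor is 1 and C_max = M/(n_e·A·√(4πDt)), where n_e·A is the pore area the mass is dissolved in.
√(4πDt) = √(4π × 0.290 × 32.7) = 10.92 m, so C_max = 80.1/(0.42 × 313 × 10.92) = 0.0558 kg/m³.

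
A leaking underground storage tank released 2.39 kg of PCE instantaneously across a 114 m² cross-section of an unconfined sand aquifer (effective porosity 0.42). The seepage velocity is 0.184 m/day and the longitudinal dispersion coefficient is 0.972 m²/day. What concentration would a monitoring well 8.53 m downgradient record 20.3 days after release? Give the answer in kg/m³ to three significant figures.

For an instantaneous plane source, C(x,t) = M/(n_e·A·√(4πDt)) · exp(−(x−vt)²/(4Dt)), with n_e·A the pore (flow) area.
Plume center vt = 0.184 × 20.3 = 3.7352 m, so the well at 8.53 m is 4.7948 m downgradient of the peak.
√(4πDt) = 15.75 m, giving peak height M/(n_e·A·√(4πDt)) = 2.39/(0.42 × 114 × 15.75) = 0.003169 kg/m³.
(x−vt)²/(4Dt) = (4.7948)²/(4 × 0.972 × 20.3) = 0.2913; exp(−0.2913) = 0.7473.
C = 0.003169 × 0.7473 = 0.00237 kg/m³.

0.00237 kg/m³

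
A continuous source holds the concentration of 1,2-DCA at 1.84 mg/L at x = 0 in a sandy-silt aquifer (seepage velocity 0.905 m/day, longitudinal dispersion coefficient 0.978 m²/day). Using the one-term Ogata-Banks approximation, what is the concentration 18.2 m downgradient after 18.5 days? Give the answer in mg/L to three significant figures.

For a continuous step input, C/C₀ ≈ ½·erfc((x−vt)/(2√(Dt))).
vt = 0.905 × 18.5 = 16.7425 m and 2√(Dt) = 2√(0.978 × 18.5) = 8.507 m.
Argument (x−vt)/(2√(Dt)) = (18.2 − 16.7425)/8.507 = 0.1713; ½·erfc(0.1713) = 0.4043.
C = 1.84 × 0.4043 = 0.744 mg/L.

0.744 mg/L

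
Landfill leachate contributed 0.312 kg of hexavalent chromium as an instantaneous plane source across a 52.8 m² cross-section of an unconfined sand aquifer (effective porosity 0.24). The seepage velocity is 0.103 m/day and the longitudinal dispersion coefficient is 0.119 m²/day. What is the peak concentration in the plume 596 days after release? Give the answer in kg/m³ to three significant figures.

0.000825 kg/m³

The peak of an instantaneous 1D plume sits at x = vt; there the Gaussian factor is 1 and C_max = M/(n_e·A·√(4πDt)), where n_e·A is the pore area the mass is dissolved in.
√(4πDt) = √(4π × 0.119 × 596) = 29.85 m, so C_max = 0.312/(0.24 × 52.8 × 29.85) = 0.000825 kg/m³.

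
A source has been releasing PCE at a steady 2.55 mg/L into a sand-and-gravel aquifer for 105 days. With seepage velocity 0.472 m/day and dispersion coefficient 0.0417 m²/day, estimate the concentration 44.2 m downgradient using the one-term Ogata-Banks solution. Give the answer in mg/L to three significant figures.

2.46 mg/L

For a continuous step input, C/C₀ ≈ ½·erfc((x−vt)/(2√(Dt))).
vt = 0.472 × 105 = 49.56 m and 2√(Dt) = 2√(0.0417 × 105) = 4.185 m.
Argument (x−vt)/(2√(Dt)) = (44.2 − 49.56)/4.185 = -1.281; ½·erfc(-1.281) = 0.9650.
C = 2.55 × 0.9650 = 2.46 mg/L.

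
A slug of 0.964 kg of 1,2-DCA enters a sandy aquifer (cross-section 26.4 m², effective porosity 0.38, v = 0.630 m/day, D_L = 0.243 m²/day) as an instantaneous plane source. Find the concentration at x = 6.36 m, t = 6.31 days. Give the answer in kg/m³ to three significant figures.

0.00866 kg/m³

For an instantaneous plane source, C(x,t) = M/(n_e·A·√(4πDt)) · exp(−(x−vt)²/(4Dt)), with n_e·A the pore (flow) area.
Plume center vt = 0.630 × 6.31 = 3.9753 m, so the well at 6.36 m is 2.3847 m downgradient of the peak.
√(4πDt) = 4.390 m, giving peak height M/(n_e·A·√(4πDt)) = 0.964/(0.38 × 26.4 × 4.390) = 0.02189 kg/m³.
(x−vt)²/(4Dt) = (2.3847)²/(4 × 0.243 × 6.31) = 0.9272; exp(−0.9272) = 0.3957.
C = 0.02189 × 0.3957 = 0.00866 kg/m³.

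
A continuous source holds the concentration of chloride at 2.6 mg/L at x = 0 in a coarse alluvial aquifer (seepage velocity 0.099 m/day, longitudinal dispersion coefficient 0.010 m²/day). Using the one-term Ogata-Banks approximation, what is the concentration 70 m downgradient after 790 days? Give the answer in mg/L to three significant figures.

2.55 mg/L

For a continuous step input, C/C₀ ≈ ½·erfc((x−vt)/(2√(Dt))).
vt = 0.099 × 790 = 78.21 m and 2√(Dt) = 2√(0.010 × 790) = 5.621 m.
Argument (x−vt)/(2√(Dt)) = (70 − 78.21)/5.621 = -1.461; ½·erfc(-1.461) = 0.9806.
C = 2.6 × 0.9806 = 2.55 mg/L.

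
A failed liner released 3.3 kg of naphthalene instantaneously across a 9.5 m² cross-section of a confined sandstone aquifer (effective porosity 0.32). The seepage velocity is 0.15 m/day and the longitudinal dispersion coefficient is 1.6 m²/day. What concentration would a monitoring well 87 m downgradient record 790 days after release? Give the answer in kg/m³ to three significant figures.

0.00708 kg/m³

For an instantaneous plane source, C(x,t) = M/(n_e·A·√(4πDt)) · exp(−(x−vt)²/(4Dt)), with n_e·A the pore (flow) area.
Plume center vt = 0.15 × 790 = 118.5 m, so the well at 87 m is 31.5 m upgradient of the peak.
√(4πDt) = 126.0 m, giving peak height M/(n_e·A·√(4πDt)) = 3.3/(0.32 × 9.5 × 126.0) = 0.008615 kg/m³.
(x−vt)²/(4Dt) = (-31.5)²/(4 × 1.6 × 790) = 0.1963; exp(−0.1963) = 0.8218.
C = 0.008615 × 0.8218 = 0.00708 kg/m³.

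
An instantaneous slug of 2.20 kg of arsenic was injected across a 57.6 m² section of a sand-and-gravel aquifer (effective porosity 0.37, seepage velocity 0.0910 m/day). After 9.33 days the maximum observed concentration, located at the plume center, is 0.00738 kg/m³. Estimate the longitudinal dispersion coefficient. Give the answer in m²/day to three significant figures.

At the plume center C_max = M/(n_e·A·√(4πDt)), so D = M²/(4πt·(n_e·A·C_max)²).
n_e·A·C_max = 0.37 × 57.6 × 0.00738 = 0.1573 kg/m.
D = 2.20²/(4π × 9.33 × 0.1573²) = 1.67 m²/day.

1.67 m²/day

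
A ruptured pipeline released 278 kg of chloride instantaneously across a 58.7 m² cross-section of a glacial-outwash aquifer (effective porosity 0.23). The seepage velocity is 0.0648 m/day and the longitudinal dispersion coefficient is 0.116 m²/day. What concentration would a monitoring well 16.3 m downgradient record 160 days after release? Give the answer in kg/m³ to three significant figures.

For an instantaneous plane source, C(x,t) = M/(n_e·A·√(4πDt)) · exp(−(x−vt)²/(4Dt)), with n_e·A the pore (flow) area.
Plume center vt = 0.0648 × 160 = 10.368 m, so the well at 16.3 m is 5.932 m downgradient of the peak.
√(4πDt) = 15.27 m, giving peak height M/(n_e·A·√(4πDt)) = 278/(0.23 × 58.7 × 15.27) = 1.348 kg/m³.
(x−vt)²/(4Dt) = (5.932)²/(4 × 0.116 × 160) = 0.4740; exp(−0.4740) = 0.6225.
C = 1.348 × 0.6225 = 0.839 kg/m³.

0.839 kg/m³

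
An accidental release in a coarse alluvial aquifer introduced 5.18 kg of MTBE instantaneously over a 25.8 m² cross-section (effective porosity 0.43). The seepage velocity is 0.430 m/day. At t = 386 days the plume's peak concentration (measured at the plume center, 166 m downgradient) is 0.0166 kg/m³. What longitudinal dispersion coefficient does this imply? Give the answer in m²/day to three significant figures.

0.163 m²/day

At the plume center C_max = M/(n_e·A·√(4πDt)), so D = M²/(4πt·(n_e·A·C_max)²).
n_e·A·C_max = 0.43 × 25.8 × 0.0166 = 0.1842 kg/m.
D = 5.18²/(4π × 386 × 0.1842²) = 0.163 m²/day.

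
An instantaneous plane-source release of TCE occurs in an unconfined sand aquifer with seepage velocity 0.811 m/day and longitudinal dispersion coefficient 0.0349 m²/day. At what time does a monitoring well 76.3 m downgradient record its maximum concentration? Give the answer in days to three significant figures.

94.0 days

For the 1D instantaneous-source solution, setting ∂C/∂t = 0 at fixed x gives v²t² + 2Dt − x² = 0, so t = (√(D² + v²x²) − D)/v².
√(D² + v²x²) = √(0.0349² + 0.811² × 76.3²) = 61.88; v² = 0.657721.
t = (61.88 − 0.0349)/0.657721 = 94.0 days (vs. the pure-advection estimate x/v = 94.1 d).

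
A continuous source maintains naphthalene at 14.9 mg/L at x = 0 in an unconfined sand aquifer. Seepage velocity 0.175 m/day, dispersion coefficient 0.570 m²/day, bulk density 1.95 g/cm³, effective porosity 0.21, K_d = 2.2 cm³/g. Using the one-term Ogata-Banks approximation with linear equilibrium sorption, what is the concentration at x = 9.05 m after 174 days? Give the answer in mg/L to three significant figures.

0.0906 mg/L

Retardation factor R = 1 + ρ_b·K_d/n = 1 + 1.95 × 2.2/0.21 = 21.43.
Sorption retards both mechanisms: v_R = v/R = 0.008166 m/day, D_R = D/R = 0.02660 m²/day.
v_R·t = 0.008166 × 174 = 1.420884 m; 2√(D_R t) = 4.303 m; argument = (9.05 − 1.420884)/4.303 = 1.773.
C = C₀ × ½·erfc(1.773) = 14.9 × 0.006081 = 0.0906 mg/L.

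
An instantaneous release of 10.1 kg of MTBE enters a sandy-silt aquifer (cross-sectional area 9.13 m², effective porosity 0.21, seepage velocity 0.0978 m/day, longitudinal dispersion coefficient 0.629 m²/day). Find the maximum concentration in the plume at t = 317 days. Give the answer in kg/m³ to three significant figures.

The peak of an instantaneous 1D plume sits at x = vt; there the Gaussian factor is 1 and C_max = M/(n_e·A·√(4πDt)), where n_e·A is the pore area the mass is dissolved in.
√(4πDt) = √(4π × 0.629 × 317) = 50.06 m, so C_max = 10.1/(0.21 × 9.13 × 50.06) = 0.105 kg/m³.

0.105 kg/m³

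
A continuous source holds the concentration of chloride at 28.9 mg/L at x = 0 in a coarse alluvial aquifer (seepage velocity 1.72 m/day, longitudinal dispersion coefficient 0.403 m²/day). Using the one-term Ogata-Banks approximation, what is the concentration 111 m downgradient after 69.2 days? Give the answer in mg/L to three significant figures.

24.8 mg/L

For a continuous step input, C/C₀ ≈ ½·erfc((x−vt)/(2√(Dt))).
vt = 1.72 × 69.2 = 119.024 m and 2√(Dt) = 2√(0.403 × 69.2) = 10.56 m.
Argument (x−vt)/(2√(Dt)) = (111 − 119.024)/10.56 = -0.7598; ½·erfc(-0.7598) = 0.8587.
C = 28.9 × 0.8587 = 24.8 mg/L.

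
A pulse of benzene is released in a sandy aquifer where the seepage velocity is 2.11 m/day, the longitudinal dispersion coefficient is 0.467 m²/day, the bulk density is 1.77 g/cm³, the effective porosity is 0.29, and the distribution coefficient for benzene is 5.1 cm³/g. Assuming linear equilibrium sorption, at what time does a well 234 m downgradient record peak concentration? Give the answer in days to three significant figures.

3560 days

Retardation factor R = 1 + ρ_b·K_d/n = 1 + 1.77 × 5.1/0.29 = 32.13.
Sorption retards both mechanisms: v_R = v/R = 0.06567 m/day, D_R = D/R = 0.01453 m²/day.
Peak time from v_R²t² + 2D_R t − x² = 0: t = (√(D_R² + v_R²x²) − D_R)/v_R².
√(D_R² + v_R²x²) = √(0.01453² + 0.06567² × 234²) = 15.37; v_R² = 0.004313.
t = (15.37 − 0.01453)/0.004313 = 3560 days.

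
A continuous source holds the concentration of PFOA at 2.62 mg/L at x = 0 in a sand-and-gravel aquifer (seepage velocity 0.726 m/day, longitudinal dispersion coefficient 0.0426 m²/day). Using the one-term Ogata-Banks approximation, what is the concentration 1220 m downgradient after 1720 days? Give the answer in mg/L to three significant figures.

2.60 mg/L

For a continuous step input, C/C₀ ≈ ½·erfc((x−vt)/(2√(Dt))).
vt = 0.726 × 1720 = 1248.72 m and 2√(Dt) = 2√(0.0426 × 1720) = 17.12 m.
Argument (x−vt)/(2√(Dt)) = (1220 − 1248.72)/17.12 = -1.678; ½·erfc(-1.678) = 0.9912.
C = 2.62 × 0.9912 = 2.60 mg/L.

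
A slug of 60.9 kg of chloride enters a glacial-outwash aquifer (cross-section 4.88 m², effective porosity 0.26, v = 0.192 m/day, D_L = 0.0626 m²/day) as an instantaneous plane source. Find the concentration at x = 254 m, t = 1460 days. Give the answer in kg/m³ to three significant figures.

For an instantaneous plane source, C(x,t) = M/(n_e·A·√(4πDt)) · exp(−(x−vt)²/(4Dt)), with n_e·A the pore (flow) area.
Plume center vt = 0.192 × 1460 = 280.32 m, so the well at 254 m is 26.32 m upgradient of the peak.
√(4πDt) = 33.89 m, giving peak height M/(n_e·A·√(4πDt)) = 60.9/(0.26 × 4.88 × 33.89) = 1.416 kg/m³.
(x−vt)²/(4Dt) = (-26.32)²/(4 × 0.0626 × 1460) = 1.895; exp(−1.895) = 0.1503.
C = 1.416 × 0.1503 = 0.213 kg/m³.

0.213 kg/m³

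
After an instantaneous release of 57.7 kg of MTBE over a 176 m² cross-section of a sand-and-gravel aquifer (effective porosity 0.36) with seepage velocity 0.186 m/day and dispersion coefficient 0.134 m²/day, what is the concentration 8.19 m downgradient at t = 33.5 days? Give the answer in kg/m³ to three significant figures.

For an instantaneous plane source, C(x,t) = M/(n_e·A·√(4πDt)) · exp(−(x−vt)²/(4Dt)), with n_e·A the pore (flow) area.
Plume center vt = 0.186 × 33.5 = 6.231 m, so the well at 8.19 m is 1.959 m downgradient of the peak.
√(4πDt) = 7.511 m, giving peak height M/(n_e·A·√(4πDt)) = 57.7/(0.36 × 176 × 7.511) = 0.1212 kg/m³.
(x−vt)²/(4Dt) = (1.959)²/(4 × 0.134 × 33.5) = 0.2137; exp(−0.2137) = 0.8076.
C = 0.1212 × 0.8076 = 0.0979 kg/m³.

0.0979 kg/m³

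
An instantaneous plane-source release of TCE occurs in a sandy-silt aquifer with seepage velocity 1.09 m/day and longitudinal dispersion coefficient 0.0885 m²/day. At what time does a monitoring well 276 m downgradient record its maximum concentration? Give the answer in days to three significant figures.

253 days

For the 1D instantaneous-source solution, setting ∂C/∂t = 0 at fixed x gives v²t² + 2Dt − x² = 0, so t = (√(D² + v²x²) − D)/v².
√(D² + v²x²) = √(0.0885² + 1.09² × 276²) = 300.8; v² = 1.1881.
t = (300.8 − 0.0885)/1.1881 = 253 days (vs. the pure-advection estimate x/v = 253 d).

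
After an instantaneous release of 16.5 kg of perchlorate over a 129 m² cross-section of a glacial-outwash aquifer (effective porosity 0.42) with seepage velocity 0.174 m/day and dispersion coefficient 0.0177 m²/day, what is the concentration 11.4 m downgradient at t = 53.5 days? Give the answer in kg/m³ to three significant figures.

0.0278 kg/m³

For an instantaneous plane source, C(x,t) = M/(n_e·A·√(4πDt)) · exp(−(x−vt)²/(4Dt)), with n_e·A the pore (flow) area.
Plume center vt = 0.174 × 53.5 = 9.309 m, so the well at 11.4 m is 2.091 m downgradient of the peak.
√(4πDt) = 3.450 m, giving peak height M/(n_e·A·√(4πDt)) = 16.5/(0.42 × 129 × 3.450) = 0.08827 kg/m³.
(x−vt)²/(4Dt) = (2.091)²/(4 × 0.0177 × 53.5) = 1.154; exp(−1.154) = 0.3154.
C = 0.08827 × 0.3154 = 0.0278 kg/m³.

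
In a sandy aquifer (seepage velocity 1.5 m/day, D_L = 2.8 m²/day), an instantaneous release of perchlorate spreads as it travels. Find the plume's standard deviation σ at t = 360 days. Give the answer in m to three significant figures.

Dispersive spreading gives a Gaussian with σ² = 2Dt; advection only shifts the center.
σ = √(2 × 2.8 × 360) = 44.9 m.

44.9 m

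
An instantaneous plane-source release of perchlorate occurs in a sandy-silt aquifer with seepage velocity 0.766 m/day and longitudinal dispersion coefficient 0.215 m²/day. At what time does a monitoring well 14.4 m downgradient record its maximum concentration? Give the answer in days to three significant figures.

18.4 days

For the 1D instantaneous-source solution, setting ∂C/∂t = 0 at fixed x gives v²t² + 2Dt − x² = 0, so t = (√(D² + v²x²) − D)/v².
√(D² + v²x²) = √(0.215² + 0.766² × 14.4²) = 11.03; v² = 0.586756.
t = (11.03 − 0.215)/0.586756 = 18.4 days (vs. the pure-advection estimate x/v = 18.8 d).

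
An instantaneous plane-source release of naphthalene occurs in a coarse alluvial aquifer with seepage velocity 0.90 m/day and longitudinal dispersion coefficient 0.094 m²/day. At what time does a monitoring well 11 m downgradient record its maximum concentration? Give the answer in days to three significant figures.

12.1 days

For the 1D instantaneous-source solution, setting ∂C/∂t = 0 at fixed x gives v²t² + 2Dt − x² = 0, so t = (√(D² + v²x²) − D)/v².
√(D² + v²x²) = √(0.094² + 0.90² × 11²) = 9.900; v² = 0.81.
t = (9.900 − 0.094)/0.81 = 12.1 days (vs. the pure-advection estimate x/v = 12.2 d).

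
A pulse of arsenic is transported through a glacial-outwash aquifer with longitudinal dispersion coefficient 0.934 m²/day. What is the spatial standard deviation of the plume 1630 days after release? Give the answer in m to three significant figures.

Dispersive spreading gives a Gaussian with σ² = 2Dt; advection only shifts the center.
σ = √(2 × 0.934 × 1630) = 55.2 m.

55.2 m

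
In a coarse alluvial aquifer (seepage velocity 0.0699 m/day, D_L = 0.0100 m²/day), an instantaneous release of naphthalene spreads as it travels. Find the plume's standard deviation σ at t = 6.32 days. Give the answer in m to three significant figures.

0.356 m

Dispersive spreading gives a Gaussian with σ² = 2Dt; advection only shifts the center.
σ = √(2 × 0.0100 × 6.32) = 0.356 m.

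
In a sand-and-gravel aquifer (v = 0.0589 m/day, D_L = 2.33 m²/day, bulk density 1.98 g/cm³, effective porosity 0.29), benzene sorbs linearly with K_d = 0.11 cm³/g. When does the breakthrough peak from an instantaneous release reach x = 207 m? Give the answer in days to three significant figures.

Retardation factor R = 1 + ρ_b·K_d/n = 1 + 1.98 × 0.11/0.29 = 1.751.
Sorption retards both mechanisms: v_R = v/R = 0.03364 m/day, D_R = D/R = 1.331 m²/day.
Peak time from v_R²t² + 2D_R t − x² = 0: t = (√(D_R² + v_R²x²) − D_R)/v_R².
√(D_R² + v_R²x²) = √(1.331² + 0.03364² × 207²) = 7.090; v_R² = 0.001132.
t = (7.090 − 1.331)/0.001132 = 5090 days.

5090 days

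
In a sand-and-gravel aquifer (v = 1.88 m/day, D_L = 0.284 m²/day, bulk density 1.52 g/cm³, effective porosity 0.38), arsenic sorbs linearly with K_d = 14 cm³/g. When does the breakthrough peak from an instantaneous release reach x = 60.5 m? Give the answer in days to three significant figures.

1830 days

Retardation factor R = 1 + ρ_b·K_d/n = 1 + 1.52 × 14/0.38 = 57.00.
Sorption retards both mechanisms: v_R = v/R = 0.03298 m/day, D_R = D/R = 0.004982 m²/day.
Peak time from v_R²t² + 2D_R t − x² = 0: t = (√(D_R² + v_R²x²) − D_R)/v_R².
√(D_R² + v_R²x²) = √(0.004982² + 0.03298² × 60.5²) = 1.995; v_R² = 0.001088.
t = (1.995 − 0.004982)/0.001088 = 1830 days.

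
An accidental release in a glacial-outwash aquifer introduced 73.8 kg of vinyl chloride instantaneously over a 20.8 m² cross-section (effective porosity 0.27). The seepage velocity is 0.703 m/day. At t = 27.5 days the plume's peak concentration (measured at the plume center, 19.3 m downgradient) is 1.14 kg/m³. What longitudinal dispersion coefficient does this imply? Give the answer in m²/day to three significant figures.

0.385 m²/day

At the plume center C_max = M/(n_e·A·√(4πDt)), so D = M²/(4πt·(n_e·A·C_max)²).
n_e·A·C_max = 0.27 × 20.8 × 1.14 = 6.402 kg/m.
D = 73.8²/(4π × 27.5 × 6.402²) = 0.385 m²/day.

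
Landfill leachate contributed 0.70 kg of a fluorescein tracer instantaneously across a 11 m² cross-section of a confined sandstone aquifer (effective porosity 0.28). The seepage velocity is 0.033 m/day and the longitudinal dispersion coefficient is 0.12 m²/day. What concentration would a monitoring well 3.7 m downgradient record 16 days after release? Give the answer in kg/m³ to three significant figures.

0.0125 kg/m³

For an instantaneous plane source, C(x,t) = M/(n_e·A·√(4πDt)) · exp(−(x−vt)²/(4Dt)), with n_e·A the pore (flow) area.
Plume center vt = 0.033 × 16 = 0.528 m, so the well at 3.7 m is 3.172 m downgradient of the peak.
√(4πDt) = 4.912 m, giving peak height M/(n_e·A·√(4πDt)) = 0.70/(0.28 × 11 × 4.912) = 0.04627 kg/m³.
(x−vt)²/(4Dt) = (3.172)²/(4 × 0.12 × 16) = 1.310; exp(−1.310) = 0.2698.
C = 0.04627 × 0.2698 = 0.0125 kg/m³.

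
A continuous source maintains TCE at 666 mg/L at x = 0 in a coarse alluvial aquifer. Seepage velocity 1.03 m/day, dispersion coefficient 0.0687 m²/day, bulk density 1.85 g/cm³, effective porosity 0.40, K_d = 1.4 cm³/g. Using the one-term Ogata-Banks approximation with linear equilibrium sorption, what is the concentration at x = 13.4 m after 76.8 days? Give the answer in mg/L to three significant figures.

5.90 mg/L

Retardation factor R = 1 + ρ_b·K_d/n = 1 + 1.85 × 1.4/0.40 = 7.475.
Sorption retards both mechanisms: v_R = v/R = 0.1378 m/day, D_R = D/R = 0.009191 m²/day.
v_R·t = 0.1378 × 76.8 = 10.58304 m; 2√(D_R t) = 1.680 m; argument = (13.4 − 10.58304)/1.680 = 1.677.
C = C₀ × ½·erfc(1.677) = 666 × 0.008855 = 5.90 mg/L.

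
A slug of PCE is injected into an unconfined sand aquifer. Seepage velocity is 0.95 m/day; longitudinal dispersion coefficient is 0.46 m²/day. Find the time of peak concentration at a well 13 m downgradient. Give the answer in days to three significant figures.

13.2 days

For the 1D instantaneous-source solution, setting ∂C/∂t = 0 at fixed x gives v²t² + 2Dt − x² = 0, so t = (√(D² + v²x²) − D)/v².
√(D² + v²x²) = √(0.46² + 0.95² × 13²) = 12.36; v² = 0.9025.
t = (12.36 − 0.46)/0.9025 = 13.2 days (vs. the pure-advection estimate x/v = 13.7 d).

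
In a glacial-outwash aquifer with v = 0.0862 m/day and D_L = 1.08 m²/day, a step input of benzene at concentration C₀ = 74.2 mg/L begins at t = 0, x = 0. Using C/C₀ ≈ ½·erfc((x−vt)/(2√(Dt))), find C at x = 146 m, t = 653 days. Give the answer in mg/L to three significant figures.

For a continuous step input, C/C₀ ≈ ½·erfc((x−vt)/(2√(Dt))).
vt = 0.0862 × 653 = 56.2886 m and 2√(Dt) = 2√(1.08 × 653) = 53.11 m.
Argument (x−vt)/(2√(Dt)) = (146 − 56.2886)/53.11 = 1.689; ½·erfc(1.689) = 0.008456.
C = 74.2 × 0.008456 = 0.627 mg/L.

0.627 mg/L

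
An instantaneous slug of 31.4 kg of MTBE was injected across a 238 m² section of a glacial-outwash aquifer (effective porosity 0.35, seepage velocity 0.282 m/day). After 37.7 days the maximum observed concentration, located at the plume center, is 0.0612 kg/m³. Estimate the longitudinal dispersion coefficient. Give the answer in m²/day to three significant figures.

0.0801 m²/day

At the plume center C_max = M/(n_e·A·√(4πDt)), so D = M²/(4πt·(n_e·A·C_max)²).
n_e·A·C_max = 0.35 × 238 × 0.0612 = 5.098 kg/m.
D = 31.4²/(4π × 37.7 × 5.098²) = 0.0801 m²/day.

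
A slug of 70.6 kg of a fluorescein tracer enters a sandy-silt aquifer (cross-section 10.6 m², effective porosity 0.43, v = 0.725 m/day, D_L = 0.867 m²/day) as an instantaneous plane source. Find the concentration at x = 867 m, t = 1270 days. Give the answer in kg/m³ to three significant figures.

For an instantaneous plane source, C(x,t) = M/(n_e·A·√(4πDt)) · exp(−(x−vt)²/(4Dt)), with n_e·A the pore (flow) area.
Plume center vt = 0.725 × 1270 = 920.75 m, so the well at 867 m is 53.75 m upgradient of the peak.
√(4πDt) = 117.6 m, giving peak height M/(n_e·A·√(4πDt)) = 70.6/(0.43 × 10.6 × 117.6) = 0.1317 kg/m³.
(x−vt)²/(4Dt) = (-53.75)²/(4 × 0.867 × 1270) = 0.6560; exp(−0.6560) = 0.5189.
C = 0.1317 × 0.5189 = 0.0683 kg/m³.

0.0683 kg/m³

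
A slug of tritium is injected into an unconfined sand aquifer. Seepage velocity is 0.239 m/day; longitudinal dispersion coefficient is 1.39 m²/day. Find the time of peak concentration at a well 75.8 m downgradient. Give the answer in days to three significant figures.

294 days

For the 1D instantaneous-source solution, setting ∂C/∂t = 0 at fixed x gives v²t² + 2Dt − x² = 0, so t = (√(D² + v²x²) − D)/v².
√(D² + v²x²) = √(1.39² + 0.239² × 75.8²) = 18.17; v² = 0.057121.
t = (18.17 − 1.39)/0.057121 = 294 days (vs. the pure-advection estimate x/v = 317 d).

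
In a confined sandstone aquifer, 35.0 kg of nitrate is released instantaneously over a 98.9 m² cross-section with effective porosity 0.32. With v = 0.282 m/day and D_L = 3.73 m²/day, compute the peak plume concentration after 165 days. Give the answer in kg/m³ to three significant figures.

The peak of an instantaneous 1D plume sits at x = vt; there the Gaussian factor is 1 and C_max = M/(n_e·A·√(4πDt)), where n_e·A is the pore area the mass is dissolved in.
√(4πDt) = √(4π × 3.73 × 165) = 87.94 m, so C_max = 35.0/(0.32 × 98.9 × 87.94) = 0.0126 kg/m³.

0.0126 kg/m³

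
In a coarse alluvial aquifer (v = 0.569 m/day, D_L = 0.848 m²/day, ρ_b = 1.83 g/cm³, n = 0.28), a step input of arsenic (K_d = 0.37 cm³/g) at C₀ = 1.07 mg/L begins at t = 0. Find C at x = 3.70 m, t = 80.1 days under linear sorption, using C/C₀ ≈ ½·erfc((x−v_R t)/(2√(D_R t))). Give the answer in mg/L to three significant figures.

Retardation factor R = 1 + ρ_b·K_d/n = 1 + 1.83 × 0.37/0.28 = 3.418.
Sorption retards both mechanisms: v_R = v/R = 0.1665 m/day, D_R = D/R = 0.2481 m²/day.
v_R·t = 0.1665 × 80.1 = 13.33665 m; 2√(D_R t) = 8.916 m; argument = (3.70 − 13.33665)/8.916 = -1.081.
C = C₀ × ½·erfc(-1.081) = 1.07 × 0.9368 = 1.00 mg/L.

1.00 mg/L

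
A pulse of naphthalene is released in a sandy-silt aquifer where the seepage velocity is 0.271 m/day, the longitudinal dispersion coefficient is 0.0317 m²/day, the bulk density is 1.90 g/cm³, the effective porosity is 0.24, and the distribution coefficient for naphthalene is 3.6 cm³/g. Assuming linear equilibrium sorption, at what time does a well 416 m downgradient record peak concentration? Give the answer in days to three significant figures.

45300 days

Retardation factor R = 1 + ρ_b·K_d/n = 1 + 1.90 × 3.6/0.24 = 29.50.
Sorption retards both mechanisms: v_R = v/R = 0.009186 m/day, D_R = D/R = 0.001075 m²/day.
Peak time from v_R²t² + 2D_R t − x² = 0: t = (√(D_R² + v_R²x²) − D_R)/v_R².
√(D_R² + v_R²x²) = √(0.001075² + 0.009186² × 416²) = 3.821; v_R² = 8.438e-05.
t = (3.821 − 0.001075)/8.438e-05 = 45300 days.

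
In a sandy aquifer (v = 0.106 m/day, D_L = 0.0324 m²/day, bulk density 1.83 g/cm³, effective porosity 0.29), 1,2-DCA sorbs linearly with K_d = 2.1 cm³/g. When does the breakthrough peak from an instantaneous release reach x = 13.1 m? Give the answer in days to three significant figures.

Retardation factor R = 1 + ρ_b·K_d/n = 1 + 1.83 × 2.1/0.29 = 14.25.
Sorption retards both mechanisms: v_R = v/R = 0.007439 m/day, D_R = D/R = 0.002274 m²/day.
Peak time from v_R²t² + 2D_R t − x² = 0: t = (√(D_R² + v_R²x²) − D_R)/v_R².
√(D_R² + v_R²x²) = √(0.002274² + 0.007439² × 13.1²) = 0.09748; v_R² = 5.534e-05.
t = (0.09748 − 0.002274)/5.534e-05 = 1720 days.

1720 days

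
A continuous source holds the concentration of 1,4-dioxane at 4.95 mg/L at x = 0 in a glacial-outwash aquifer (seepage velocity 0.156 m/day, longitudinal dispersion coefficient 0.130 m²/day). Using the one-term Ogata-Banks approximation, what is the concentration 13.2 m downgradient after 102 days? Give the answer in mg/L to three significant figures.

3.47 mg/L

For a continuous step input, C/C₀ ≈ ½·erfc((x−vt)/(2√(Dt))).
vt = 0.156 × 102 = 15.912 m and 2√(Dt) = 2√(0.130 × 102) = 7.283 m.
Argument (x−vt)/(2√(Dt)) = (13.2 − 15.912)/7.283 = -0.3724; ½·erfc(-0.3724) = 0.7008.
C = 4.95 × 0.7008 = 3.47 mg/L.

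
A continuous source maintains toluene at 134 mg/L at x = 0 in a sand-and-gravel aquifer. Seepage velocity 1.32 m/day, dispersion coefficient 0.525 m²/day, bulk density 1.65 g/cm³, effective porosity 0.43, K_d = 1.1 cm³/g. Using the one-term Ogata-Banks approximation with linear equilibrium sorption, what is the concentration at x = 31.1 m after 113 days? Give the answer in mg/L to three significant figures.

Retardation factor R = 1 + ρ_b·K_d/n = 1 + 1.65 × 1.1/0.43 = 5.221.
Sorption retards both mechanisms: v_R = v/R = 0.2528 m/day, D_R = D/R = 0.1006 m²/day.
v_R·t = 0.2528 × 113 = 28.5664 m; 2√(D_R t) = 6.743 m; argument = (31.1 − 28.5664)/6.743 = 0.3757.
C = C₀ × ½·erfc(0.3757) = 134 × 0.2976 = 39.9 mg/L.

39.9 mg/L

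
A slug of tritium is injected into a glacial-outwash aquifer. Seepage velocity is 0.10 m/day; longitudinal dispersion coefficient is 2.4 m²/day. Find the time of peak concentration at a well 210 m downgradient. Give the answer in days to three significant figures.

For the 1D instantaneous-source solution, setting ∂C/∂t = 0 at fixed x gives v²t² + 2Dt − x² = 0, so t = (√(D² + v²x²) − D)/v².
√(D² + v²x²) = √(2.4² + 0.10² × 210²) = 21.14; v² = 0.01.
t = (21.14 − 2.4)/0.01 = 1870 days (vs. the pure-advection estimate x/v = 2100 d).

1870 days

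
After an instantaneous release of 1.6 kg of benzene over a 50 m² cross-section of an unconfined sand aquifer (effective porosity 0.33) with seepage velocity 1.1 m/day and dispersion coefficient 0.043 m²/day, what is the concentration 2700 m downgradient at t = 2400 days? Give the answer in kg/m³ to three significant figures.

4.39e-07 kg/m³

For an instantaneous plane source, C(x,t) = M/(n_e·A·√(4πDt)) · exp(−(x−vt)²/(4Dt)), with n_e·A the pore (flow) area.
Plume center vt = 1.1 × 2400 = 2640 m, so the well at 2700 m is 60 m downgradient of the peak.
√(4πDt) = 36.01 m, giving peak height M/(n_e·A·√(4πDt)) = 1.6/(0.33 × 50 × 36.01) = 0.002693 kg/m³.
(x−vt)²/(4Dt) = (60)²/(4 × 0.043 × 2400) = 8.721; exp(−8.721) = 0.0001631.
C = 0.002693 × 0.0001631 = 4.39e-07 kg/m³.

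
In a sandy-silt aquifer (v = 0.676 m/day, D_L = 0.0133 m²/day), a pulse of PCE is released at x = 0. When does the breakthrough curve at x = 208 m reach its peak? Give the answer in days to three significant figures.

308 days

For the 1D instantaneous-source solution, setting ∂C/∂t = 0 at fixed x gives v²t² + 2Dt − x² = 0, so t = (√(D² + v²x²) − D)/v².
√(D² + v²x²) = √(0.0133² + 0.676² × 208²) = 140.6; v² = 0.456976.
t = (140.6 − 0.0133)/0.456976 = 308 days (vs. the pure-advection estimate x/v = 308 d).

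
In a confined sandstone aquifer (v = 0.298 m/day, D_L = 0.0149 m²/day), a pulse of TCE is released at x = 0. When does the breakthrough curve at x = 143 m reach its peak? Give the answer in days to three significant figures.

For the 1D instantaneous-source solution, setting ∂C/∂t = 0 at fixed x gives v²t² + 2Dt − x² = 0, so t = (√(D² + v²x²) − D)/v².
√(D² + v²x²) = √(0.0149² + 0.298² × 143²) = 42.61; v² = 0.088804.
t = (42.61 − 0.0149)/0.088804 = 480 days (vs. the pure-advection estimate x/v = 480 d).

480 days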